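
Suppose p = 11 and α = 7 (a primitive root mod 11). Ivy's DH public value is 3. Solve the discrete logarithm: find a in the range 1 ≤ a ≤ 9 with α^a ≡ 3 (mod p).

Try successive powers of 7 modulo 11:
7^1 ≡ 7
7^2 ≡ 5
7^3 ≡ 2
7^4 ≡ 3
Found: a = 4.

4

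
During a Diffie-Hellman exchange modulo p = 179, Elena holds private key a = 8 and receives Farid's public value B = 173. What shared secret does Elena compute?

59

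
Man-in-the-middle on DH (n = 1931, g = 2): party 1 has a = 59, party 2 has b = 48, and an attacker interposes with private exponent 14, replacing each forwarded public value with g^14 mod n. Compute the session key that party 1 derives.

Party 1 receives an attacker's public value M = 2^14 mod 1931 instead of the honest one.
2^1 ≡ 2 (mod 1931)
2^2 = (2^1)^2 ≡ 2^2 = 4 ≡ 4 (mod 1931)
2^4 = (2^2)^2 ≡ 4^2 = 16 ≡ 16 (mod 1931)
2^8 = (2^4)^2 ≡ 16^2 = 256 ≡ 256 (mod 1931)
2^14 = 2^8 · 2^4 · 2^2 ≡ 256 · 16 · 4 ≡ 936 (mod 1931).
So M = 936. Party 1 computes K = M^59 mod 1931.
936^1 ≡ 936 (mod 1931)
936^2 = (936^1)^2 ≡ 936^2 = 876096 ≡ 1353 (mod 1931)
936^4 = (936^2)^2 ≡ 1353^2 = 1830609 ≡ 21 (mod 1931)
936^8 = (936^4)^2 ≡ 21^2 = 441 ≡ 441 (mod 1931)
936^16 = (936^8)^2 ≡ 441^2 = 194481 ≡ 1381 (mod 1931)
936^32 = (936^16)^2 ≡ 1381^2 = 1907161 ≡ 1264 (mod 1931)
936^59 = 936^32 · 936^16 · 936^8 · 936^2 · 936^1 ≡ 1264 · 1381 · 441 · 1353 · 936 ≡ 644 (mod 1931).

644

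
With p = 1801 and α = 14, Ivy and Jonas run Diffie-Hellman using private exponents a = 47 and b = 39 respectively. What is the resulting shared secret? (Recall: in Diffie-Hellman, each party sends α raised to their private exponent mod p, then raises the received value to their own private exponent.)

1759

Ivy sends A = α^a mod p = 14^47 mod 1801.
14^1 ≡ 14 (mod 1801)
14^2 = (14^1)^2 ≡ 14^2 = 196 ≡ 196 (mod 1801)
14^4 = (14^2)^2 ≡ 196^2 = 38416 ≡ 595 (mod 1801)
14^8 = (14^4)^2 ≡ 595^2 = 354025 ≡ 1029 (mod 1801)
14^16 = (14^8)^2 ≡ 1029^2 = 1058841 ≡ 1654 (mod 1801)
14^32 = (14^16)^2 ≡ 1654^2 = 2735716 ≡ 1798 (mod 1801)
14^47 = 14^32 · 14^8 · 14^4 · 14^2 · 14^1 ≡ 1798 · 1029 · 595 · 196 · 14 ≡ 932 (mod 1801).
So A = 932. Jonas then computes K = A^b mod p = 932^39 mod 1801.
932^1 ≡ 932 (mod 1801)
932^2 = (932^1)^2 ≡ 932^2 = 868624 ≡ 542 (mod 1801)
932^4 = (932^2)^2 ≡ 542^2 = 293764 ≡ 201 (mod 1801)
932^8 = (932^4)^2 ≡ 201^2 = 40401 ≡ 779 (mod 1801)
932^16 = (932^8)^2 ≡ 779^2 = 606841 ≡ 1705 (mod 1801)
932^32 = (932^16)^2 ≡ 1705^2 = 2907025 ≡ 211 (mod 1801)
932^39 = 932^32 · 932^4 · 932^2 · 932^1 ≡ 211 · 201 · 542 · 932 ≡ 1759 (mod 1801).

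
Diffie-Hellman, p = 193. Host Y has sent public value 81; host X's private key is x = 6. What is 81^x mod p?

192

Shared key K = 81^6 mod 193.
81^1 ≡ 81 (mod 193)
81^2 = (81^1)^2 ≡ 81^2 = 6561 ≡ 192 (mod 193)
81^4 = (81^2)^2 ≡ 192^2 = 36864 ≡ 1 (mod 193)
81^6 = 81^4 · 81^2 ≡ 1 · 192 ≡ 192 (mod 193).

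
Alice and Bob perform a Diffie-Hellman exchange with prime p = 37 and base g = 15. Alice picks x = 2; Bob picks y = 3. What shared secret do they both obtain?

Bob sends B = g^y mod p = 15^3 mod 37.
15^1 ≡ 15 (mod 37)
15^2 = (15^1)^2 ≡ 15^2 = 225 ≡ 3 (mod 37)
15^3 = 15^2 · 15^1 ≡ 3 · 15 ≡ 8 (mod 37).
So B = 8. Alice then computes K = B^x mod p = 8^2 mod 37.
8^1 ≡ 8 (mod 37)
8^2 = (8^1)^2 ≡ 8^2 = 64 ≡ 27 (mod 37)

27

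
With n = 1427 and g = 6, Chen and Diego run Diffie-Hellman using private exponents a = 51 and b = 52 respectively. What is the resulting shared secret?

Chen sends A = g^a mod n = 6^51 mod 1427.
6^1 ≡ 6 (mod 1427)
6^2 = (6^1)^2 ≡ 6^2 = 36 ≡ 36 (mod 1427)
6^4 = (6^2)^2 ≡ 36^2 = 1296 ≡ 1296 (mod 1427)
6^8 = (6^4)^2 ≡ 1296^2 = 1679616 ≡ 37 (mod 1427)
6^16 = (6^8)^2 ≡ 37^2 = 1369 ≡ 1369 (mod 1427)
6^32 = (6^16)^2 ≡ 1369^2 = 1874161 ≡ 510 (mod 1427)
6^51 = 6^32 · 6^16 · 6^2 · 6^1 ≡ 510 · 1369 · 36 · 6 ≡ 826 (mod 1427).
So A = 826. Diego then computes K = A^b mod n = 826^52 mod 1427.
826^1 ≡ 826 (mod 1427)
826^2 = (826^1)^2 ≡ 826^2 = 682276 ≡ 170 (mod 1427)
826^4 = (826^2)^2 ≡ 170^2 = 28900 ≡ 360 (mod 1427)
826^8 = (826^4)^2 ≡ 360^2 = 129600 ≡ 1170 (mod 1427)
826^16 = (826^8)^2 ≡ 1170^2 = 1368900 ≡ 407 (mod 1427)
826^32 = (826^16)^2 ≡ 407^2 = 165649 ≡ 117 (mod 1427)
826^52 = 826^32 · 826^16 · 826^4 ≡ 117 · 407 · 360 ≡ 289 (mod 1427).

289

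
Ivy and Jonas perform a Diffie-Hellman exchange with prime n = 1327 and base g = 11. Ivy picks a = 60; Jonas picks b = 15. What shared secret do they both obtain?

86

Jonas sends B = g^b mod n = 11^15 mod 1327.
11^1 ≡ 11 (mod 1327)
11^2 = (11^1)^2 ≡ 11^2 = 121 ≡ 121 (mod 1327)
11^4 = (11^2)^2 ≡ 121^2 = 14641 ≡ 44 (mod 1327)
11^8 = (11^4)^2 ≡ 44^2 = 1936 ≡ 609 (mod 1327)
11^15 = 11^8 · 11^4 · 11^2 · 11^1 ≡ 609 · 44 · 121 · 11 ≡ 1024 (mod 1327).
So B = 1024. Ivy then computes K = B^a mod n = 1024^60 mod 1327.
1024^1 ≡ 1024 (mod 1327)
1024^2 = (1024^1)^2 ≡ 1024^2 = 1048576 ≡ 246 (mod 1327)
1024^4 = (1024^2)^2 ≡ 246^2 = 60516 ≡ 801 (mod 1327)
1024^8 = (1024^4)^2 ≡ 801^2 = 641601 ≡ 660 (mod 1327)
1024^16 = (1024^8)^2 ≡ 660^2 = 435600 ≡ 344 (mod 1327)
1024^32 = (1024^16)^2 ≡ 344^2 = 118336 ≡ 233 (mod 1327)
1024^60 = 1024^32 · 1024^16 · 1024^8 · 1024^4 ≡ 233 · 344 · 660 · 801 ≡ 86 (mod 1327).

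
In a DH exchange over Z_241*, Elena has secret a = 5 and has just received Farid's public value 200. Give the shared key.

Shared key K = 200^5 mod 241.
200^1 ≡ 200 (mod 241)
200^2 = (200^1)^2 ≡ 200^2 = 40000 ≡ 235 (mod 241)
200^4 = (200^2)^2 ≡ 235^2 = 55225 ≡ 36 (mod 241)
200^5 = 200^4 · 200^1 ≡ 36 · 200 ≡ 211 (mod 241).

211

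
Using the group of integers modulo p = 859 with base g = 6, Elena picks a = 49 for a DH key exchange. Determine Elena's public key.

387

Public value = 6^49 mod 859.
6^1 ≡ 6 (mod 859)
6^2 = (6^1)^2 ≡ 6^2 = 36 ≡ 36 (mod 859)
6^4 = (6^2)^2 ≡ 36^2 = 1296 ≡ 437 (mod 859)
6^8 = (6^4)^2 ≡ 437^2 = 190969 ≡ 271 (mod 859)
6^16 = (6^8)^2 ≡ 271^2 = 73441 ≡ 426 (mod 859)
6^32 = (6^16)^2 ≡ 426^2 = 181476 ≡ 227 (mod 859)
6^49 = 6^32 · 6^16 · 6^1 ≡ 227 · 426 · 6 ≡ 387 (mod 859).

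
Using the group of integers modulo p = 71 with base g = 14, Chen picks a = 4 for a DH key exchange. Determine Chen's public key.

Public value = 14^4 mod 71.
14^1 ≡ 14 (mod 71)
14^2 = (14^1)^2 ≡ 14^2 = 196 ≡ 54 (mod 71)
14^4 = (14^2)^2 ≡ 54^2 = 2916 ≡ 5 (mod 71)

5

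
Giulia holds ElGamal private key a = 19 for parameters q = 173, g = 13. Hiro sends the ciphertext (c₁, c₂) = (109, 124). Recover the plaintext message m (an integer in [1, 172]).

Shared mask s = c₁^a mod q = 109^19 mod 173.
109^1 ≡ 109 (mod 173)
109^2 = (109^1)^2 ≡ 109^2 = 11881 ≡ 117 (mod 173)
109^4 = (109^2)^2 ≡ 117^2 = 13689 ≡ 22 (mod 173)
109^8 = (109^4)^2 ≡ 22^2 = 484 ≡ 138 (mod 173)
109^16 = (109^8)^2 ≡ 138^2 = 19044 ≡ 14 (mod 173)
109^19 = 109^16 · 109^2 · 109^1 ≡ 14 · 117 · 109 ≡ 6 (mod 173).
So s = 6; s⁻¹ ≡ 29 (mod 173).
m = c₂ · s⁻¹ mod 173 = 124 · 29 mod 173 = 136.

136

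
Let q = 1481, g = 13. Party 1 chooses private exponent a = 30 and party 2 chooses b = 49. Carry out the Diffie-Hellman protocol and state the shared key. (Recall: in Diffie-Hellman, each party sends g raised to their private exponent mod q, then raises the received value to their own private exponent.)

231

Party 2 sends B = g^b mod q = 13^49 mod 1481.
13^1 ≡ 13 (mod 1481)
13^2 = (13^1)^2 ≡ 13^2 = 169 ≡ 169 (mod 1481)
13^4 = (13^2)^2 ≡ 169^2 = 28561 ≡ 422 (mod 1481)
13^8 = (13^4)^2 ≡ 422^2 = 178084 ≡ 364 (mod 1481)
13^16 = (13^8)^2 ≡ 364^2 = 132496 ≡ 687 (mod 1481)
13^32 = (13^16)^2 ≡ 687^2 = 471969 ≡ 1011 (mod 1481)
13^49 = 13^32 · 13^16 · 13^1 ≡ 1011 · 687 · 13 ≡ 1065 (mod 1481).
So B = 1065. Party 1 then computes K = B^a mod q = 1065^30 mod 1481.
1065^1 ≡ 1065 (mod 1481)
1065^2 = (1065^1)^2 ≡ 1065^2 = 1134225 ≡ 1260 (mod 1481)
1065^4 = (1065^2)^2 ≡ 1260^2 = 1587600 ≡ 1449 (mod 1481)
1065^8 = (1065^4)^2 ≡ 1449^2 = 2099601 ≡ 1024 (mod 1481)
1065^16 = (1065^8)^2 ≡ 1024^2 = 1048576 ≡ 28 (mod 1481)
1065^30 = 1065^16 · 1065^8 · 1065^4 · 1065^2 ≡ 28 · 1024 · 1449 · 1260 ≡ 231 (mod 1481).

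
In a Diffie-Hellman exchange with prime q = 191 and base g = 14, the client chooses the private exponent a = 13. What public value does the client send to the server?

Public value = 14^13 mod 191.
14^1 ≡ 14 (mod 191)
14^2 = (14^1)^2 ≡ 14^2 = 196 ≡ 5 (mod 191)
14^4 = (14^2)^2 ≡ 5^2 = 25 ≡ 25 (mod 191)
14^8 = (14^4)^2 ≡ 25^2 = 625 ≡ 52 (mod 191)
14^13 = 14^8 · 14^4 · 14^1 ≡ 52 · 25 · 14 ≡ 55 (mod 191).

55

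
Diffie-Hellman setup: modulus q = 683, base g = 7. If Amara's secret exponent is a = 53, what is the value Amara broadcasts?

Public value = 7^{53} \pmod{683}.
7^1 ≡ 7 (mod 683)
7^2 = (7^1)^2 ≡ 7^2 = 49 ≡ 49 (mod 683)
7^4 = (7^2)^2 ≡ 49^2 = 2401 ≡ 352 (mod 683)
7^8 = (7^4)^2 ≡ 352^2 = 123904 ≡ 281 (mod 683)
7^16 = (7^8)^2 ≡ 281^2 = 78961 ≡ 416 (mod 683)
7^32 = (7^16)^2 ≡ 416^2 = 173056 ≡ 257 (mod 683)
7^53 = 7^32 · 7^16 · 7^4 · 7^1 ≡ 257 · 416 · 352 · 7 ≡ 117 (mod 683).

117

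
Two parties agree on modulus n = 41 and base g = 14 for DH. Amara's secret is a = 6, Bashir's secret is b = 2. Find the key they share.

Amara sends A = g^a mod n = 14^6 mod 41.
14^1 ≡ 14 (mod 41)
14^2 = (14^1)^2 ≡ 14^2 = 196 ≡ 32 (mod 41)
14^4 = (14^2)^2 ≡ 32^2 = 1024 ≡ 40 (mod 41)
14^6 = 14^4 · 14^2 ≡ 40 · 32 ≡ 9 (mod 41).
So A = 9. Bashir then computes K = A^b mod n = 9^2 mod 41.
9^1 ≡ 9 (mod 41)
9^2 = (9^1)^2 ≡ 9^2 = 81 ≡ 40 (mod 41)

40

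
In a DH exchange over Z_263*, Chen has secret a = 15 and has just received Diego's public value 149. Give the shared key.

151

Shared key K = 149^15 mod 263.
149^1 ≡ 149 (mod 263)
149^2 = (149^1)^2 ≡ 149^2 = 22201 ≡ 109 (mod 263)
149^4 = (149^2)^2 ≡ 109^2 = 11881 ≡ 46 (mod 263)
149^8 = (149^4)^2 ≡ 46^2 = 2116 ≡ 12 (mod 263)
149^15 = 149^8 · 149^4 · 149^2 · 149^1 ≡ 12 · 46 · 109 · 149 ≡ 151 (mod 263).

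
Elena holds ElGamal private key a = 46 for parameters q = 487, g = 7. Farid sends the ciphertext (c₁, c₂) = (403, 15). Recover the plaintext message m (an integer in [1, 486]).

Shared mask s = c₁^a mod q = 403^46 mod 487.
403^1 ≡ 403 (mod 487)
403^2 = (403^1)^2 ≡ 403^2 = 162409 ≡ 238 (mod 487)
403^4 = (403^2)^2 ≡ 238^2 = 56644 ≡ 152 (mod 487)
403^8 = (403^4)^2 ≡ 152^2 = 23104 ≡ 215 (mod 487)
403^16 = (403^8)^2 ≡ 215^2 = 46225 ≡ 447 (mod 487)
403^32 = (403^16)^2 ≡ 447^2 = 199809 ≡ 139 (mod 487)
403^46 = 403^32 · 403^8 · 403^4 · 403^2 ≡ 139 · 215 · 152 · 238 ≡ 214 (mod 487).
So s = 214; s⁻¹ ≡ 66 (mod 487).
m = c₂ · s⁻¹ mod 487 = 15 · 66 mod 487 = 16.

16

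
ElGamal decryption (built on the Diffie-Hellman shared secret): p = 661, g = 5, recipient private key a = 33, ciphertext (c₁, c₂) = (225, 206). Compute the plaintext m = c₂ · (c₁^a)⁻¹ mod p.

646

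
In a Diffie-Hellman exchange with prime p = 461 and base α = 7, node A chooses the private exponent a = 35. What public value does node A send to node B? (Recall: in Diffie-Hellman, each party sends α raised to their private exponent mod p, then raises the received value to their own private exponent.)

Public value = 7^{35} \pmod{461}.
7^1 ≡ 7 (mod 461)
7^2 = (7^1)^2 ≡ 7^2 = 49 ≡ 49 (mod 461)
7^4 = (7^2)^2 ≡ 49^2 = 2401 ≡ 96 (mod 461)
7^8 = (7^4)^2 ≡ 96^2 = 9216 ≡ 457 (mod 461)
7^16 = (7^8)^2 ≡ 457^2 = 208849 ≡ 16 (mod 461)
7^32 = (7^16)^2 ≡ 16^2 = 256 ≡ 256 (mod 461)
7^35 = 7^32 · 7^2 · 7^1 ≡ 256 · 49 · 7 ≡ 218 (mod 461).

218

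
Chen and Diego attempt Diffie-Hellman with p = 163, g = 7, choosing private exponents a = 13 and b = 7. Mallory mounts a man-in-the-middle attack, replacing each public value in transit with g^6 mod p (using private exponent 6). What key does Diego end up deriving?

132

Diego receives Mallory's public value M = 7^6 mod 163 instead of the honest one.
7^1 ≡ 7 (mod 163)
7^2 = (7^1)^2 ≡ 7^2 = 49 ≡ 49 (mod 163)
7^4 = (7^2)^2 ≡ 49^2 = 2401 ≡ 119 (mod 163)
7^6 = 7^4 · 7^2 ≡ 119 · 49 ≡ 126 (mod 163).
So M = 126. Diego computes K = M^7 mod 163.
126^1 ≡ 126 (mod 163)
126^2 = (126^1)^2 ≡ 126^2 = 15876 ≡ 65 (mod 163)
126^4 = (126^2)^2 ≡ 65^2 = 4225 ≡ 150 (mod 163)
126^7 = 126^4 · 126^2 · 126^1 ≡ 150 · 65 · 126 ≡ 132 (mod 163).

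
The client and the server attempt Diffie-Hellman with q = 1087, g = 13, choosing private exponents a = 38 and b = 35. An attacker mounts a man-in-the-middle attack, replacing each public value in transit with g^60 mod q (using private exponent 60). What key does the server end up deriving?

The server receives an attacker's public value M = 13^60 mod 1087 instead of the honest one.
13^1 ≡ 13 (mod 1087)
13^2 = (13^1)^2 ≡ 13^2 = 169 ≡ 169 (mod 1087)
13^4 = (13^2)^2 ≡ 169^2 = 28561 ≡ 299 (mod 1087)
13^8 = (13^4)^2 ≡ 299^2 = 89401 ≡ 267 (mod 1087)
13^16 = (13^8)^2 ≡ 267^2 = 71289 ≡ 634 (mod 1087)
13^32 = (13^16)^2 ≡ 634^2 = 401956 ≡ 853 (mod 1087)
13^60 = 13^32 · 13^16 · 13^8 · 13^4 ≡ 853 · 634 · 267 · 299 ≡ 703 (mod 1087).
So M = 703. The server computes K = M^35 mod 1087.
703^1 ≡ 703 (mod 1087)
703^2 = (703^1)^2 ≡ 703^2 = 494209 ≡ 711 (mod 1087)
703^4 = (703^2)^2 ≡ 711^2 = 505521 ≡ 66 (mod 1087)
703^8 = (703^4)^2 ≡ 66^2 = 4356 ≡ 8 (mod 1087)
703^16 = (703^8)^2 ≡ 8^2 = 64 ≡ 64 (mod 1087)
703^32 = (703^16)^2 ≡ 64^2 = 4096 ≡ 835 (mod 1087)
703^35 = 703^32 · 703^2 · 703^1 ≡ 835 · 711 · 703 ≡ 383 (mod 1087).

383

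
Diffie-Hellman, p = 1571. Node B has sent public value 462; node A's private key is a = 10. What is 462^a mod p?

Shared key K = 462^10 mod 1571.
462^1 ≡ 462 (mod 1571)
462^2 = (462^1)^2 ≡ 462^2 = 213444 ≡ 1359 (mod 1571)
462^4 = (462^2)^2 ≡ 1359^2 = 1846881 ≡ 956 (mod 1571)
462^8 = (462^4)^2 ≡ 956^2 = 913936 ≡ 1185 (mod 1571)
462^10 = 462^8 · 462^2 ≡ 1185 · 1359 ≡ 140 (mod 1571).

140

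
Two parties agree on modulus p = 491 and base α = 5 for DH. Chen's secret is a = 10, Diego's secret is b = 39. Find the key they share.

243

Chen sends A = α^a mod p = 5^10 mod 491.
5^1 ≡ 5 (mod 491)
5^2 = (5^1)^2 ≡ 5^2 = 25 ≡ 25 (mod 491)
5^4 = (5^2)^2 ≡ 25^2 = 625 ≡ 134 (mod 491)
5^8 = (5^4)^2 ≡ 134^2 = 17956 ≡ 280 (mod 491)
5^10 = 5^8 · 5^2 ≡ 280 · 25 ≡ 126 (mod 491).
So A = 126. Diego then computes K = A^b mod p = 126^39 mod 491.
126^1 ≡ 126 (mod 491)
126^2 = (126^1)^2 ≡ 126^2 = 15876 ≡ 164 (mod 491)
126^4 = (126^2)^2 ≡ 164^2 = 26896 ≡ 382 (mod 491)
126^8 = (126^4)^2 ≡ 382^2 = 145924 ≡ 97 (mod 491)
126^16 = (126^8)^2 ≡ 97^2 = 9409 ≡ 80 (mod 491)
126^32 = (126^16)^2 ≡ 80^2 = 6400 ≡ 17 (mod 491)
126^39 = 126^32 · 126^4 · 126^2 · 126^1 ≡ 17 · 382 · 164 · 126 ≡ 243 (mod 491).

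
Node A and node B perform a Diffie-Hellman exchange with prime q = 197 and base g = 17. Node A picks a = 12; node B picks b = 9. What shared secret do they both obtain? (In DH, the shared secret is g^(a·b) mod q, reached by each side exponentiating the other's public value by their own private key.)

23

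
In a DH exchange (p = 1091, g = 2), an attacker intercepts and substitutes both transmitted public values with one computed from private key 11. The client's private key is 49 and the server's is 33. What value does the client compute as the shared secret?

733

The client receives an attacker's public value M = 2^11 mod 1091 instead of the honest one.
2^1 ≡ 2 (mod 1091)
2^2 = (2^1)^2 ≡ 2^2 = 4 ≡ 4 (mod 1091)
2^4 = (2^2)^2 ≡ 4^2 = 16 ≡ 16 (mod 1091)
2^8 = (2^4)^2 ≡ 16^2 = 256 ≡ 256 (mod 1091)
2^11 = 2^8 · 2^2 · 2^1 ≡ 256 · 4 · 2 ≡ 957 (mod 1091).
So M = 957. The client computes K = M^49 mod 1091.
957^1 ≡ 957 (mod 1091)
957^2 = (957^1)^2 ≡ 957^2 = 915849 ≡ 500 (mod 1091)
957^4 = (957^2)^2 ≡ 500^2 = 250000 ≡ 161 (mod 1091)
957^8 = (957^4)^2 ≡ 161^2 = 25921 ≡ 828 (mod 1091)
957^16 = (957^8)^2 ≡ 828^2 = 685584 ≡ 436 (mod 1091)
957^32 = (957^16)^2 ≡ 436^2 = 190096 ≡ 262 (mod 1091)
957^49 = 957^32 · 957^16 · 957^1 ≡ 262 · 436 · 957 ≡ 733 (mod 1091).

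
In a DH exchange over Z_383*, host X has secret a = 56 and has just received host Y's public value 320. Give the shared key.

242

Shared key K = 320^56 mod 383.
320^1 ≡ 320 (mod 383)
320^2 = (320^1)^2 ≡ 320^2 = 102400 ≡ 139 (mod 383)
320^4 = (320^2)^2 ≡ 139^2 = 19321 ≡ 171 (mod 383)
320^8 = (320^4)^2 ≡ 171^2 = 29241 ≡ 133 (mod 383)
320^16 = (320^8)^2 ≡ 133^2 = 17689 ≡ 71 (mod 383)
320^32 = (320^16)^2 ≡ 71^2 = 5041 ≡ 62 (mod 383)
320^56 = 320^32 · 320^16 · 320^8 ≡ 62 · 71 · 133 ≡ 242 (mod 383).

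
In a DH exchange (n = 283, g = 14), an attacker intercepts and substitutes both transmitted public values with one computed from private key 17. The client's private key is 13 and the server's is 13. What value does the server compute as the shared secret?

The server receives an attacker's public value M = 14^17 mod 283 instead of the honest one.
14^1 ≡ 14 (mod 283)
14^2 = (14^1)^2 ≡ 14^2 = 196 ≡ 196 (mod 283)
14^4 = (14^2)^2 ≡ 196^2 = 38416 ≡ 211 (mod 283)
14^8 = (14^4)^2 ≡ 211^2 = 44521 ≡ 90 (mod 283)
14^16 = (14^8)^2 ≡ 90^2 = 8100 ≡ 176 (mod 283)
14^17 = 14^16 · 14^1 ≡ 176 · 14 ≡ 200 (mod 283).
So M = 200. The server computes K = M^13 mod 283.
200^1 ≡ 200 (mod 283)
200^2 = (200^1)^2 ≡ 200^2 = 40000 ≡ 97 (mod 283)
200^4 = (200^2)^2 ≡ 97^2 = 9409 ≡ 70 (mod 283)
200^8 = (200^4)^2 ≡ 70^2 = 4900 ≡ 89 (mod 283)
200^13 = 200^8 · 200^4 · 200^1 ≡ 89 · 70 · 200 ≡ 234 (mod 283).

234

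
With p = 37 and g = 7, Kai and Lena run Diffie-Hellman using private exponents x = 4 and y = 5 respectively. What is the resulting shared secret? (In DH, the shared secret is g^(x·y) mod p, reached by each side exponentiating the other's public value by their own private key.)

12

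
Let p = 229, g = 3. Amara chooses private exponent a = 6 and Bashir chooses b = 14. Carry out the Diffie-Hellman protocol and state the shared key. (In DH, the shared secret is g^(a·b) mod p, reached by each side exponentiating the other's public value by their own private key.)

43

Bashir sends B = g^b mod p = 3^14 mod 229.
3^1 ≡ 3 (mod 229)
3^2 = (3^1)^2 ≡ 3^2 = 9 ≡ 9 (mod 229)
3^4 = (3^2)^2 ≡ 9^2 = 81 ≡ 81 (mod 229)
3^8 = (3^4)^2 ≡ 81^2 = 6561 ≡ 149 (mod 229)
3^14 = 3^8 · 3^4 · 3^2 ≡ 149 · 81 · 9 ≡ 75 (mod 229).
So B = 75. Amara then computes K = B^a mod p = 75^6 mod 229.
75^1 ≡ 75 (mod 229)
75^2 = (75^1)^2 ≡ 75^2 = 5625 ≡ 129 (mod 229)
75^4 = (75^2)^2 ≡ 129^2 = 16641 ≡ 153 (mod 229)
75^6 = 75^4 · 75^2 ≡ 153 · 129 ≡ 43 (mod 229).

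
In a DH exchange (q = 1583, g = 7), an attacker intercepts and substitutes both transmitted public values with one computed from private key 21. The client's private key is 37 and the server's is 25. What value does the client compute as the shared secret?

The client receives an attacker's public value M = 7^21 mod 1583 instead of the honest one.
7^1 ≡ 7 (mod 1583)
7^2 = (7^1)^2 ≡ 7^2 = 49 ≡ 49 (mod 1583)
7^4 = (7^2)^2 ≡ 49^2 = 2401 ≡ 818 (mod 1583)
7^8 = (7^4)^2 ≡ 818^2 = 669124 ≡ 1098 (mod 1583)
7^16 = (7^8)^2 ≡ 1098^2 = 1205604 ≡ 941 (mod 1583)
7^21 = 7^16 · 7^4 · 7^1 ≡ 941 · 818 · 7 ≡ 1217 (mod 1583).
So M = 1217. The client computes K = M^37 mod 1583.
1217^1 ≡ 1217 (mod 1583)
1217^2 = (1217^1)^2 ≡ 1217^2 = 1481089 ≡ 984 (mod 1583)
1217^4 = (1217^2)^2 ≡ 984^2 = 968256 ≡ 1043 (mod 1583)
1217^8 = (1217^4)^2 ≡ 1043^2 = 1087849 ≡ 328 (mod 1583)
1217^16 = (1217^8)^2 ≡ 328^2 = 107584 ≡ 1523 (mod 1583)
1217^32 = (1217^16)^2 ≡ 1523^2 = 2319529 ≡ 434 (mod 1583)
1217^37 = 1217^32 · 1217^4 · 1217^1 ≡ 434 · 1043 · 1217 ≡ 905 (mod 1583).

905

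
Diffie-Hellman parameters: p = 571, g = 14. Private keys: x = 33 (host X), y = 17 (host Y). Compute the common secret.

405

Host Y sends B = g^y mod p = 14^17 mod 571.
14^1 ≡ 14 (mod 571)
14^2 = (14^1)^2 ≡ 14^2 = 196 ≡ 196 (mod 571)
14^4 = (14^2)^2 ≡ 196^2 = 38416 ≡ 159 (mod 571)
14^8 = (14^4)^2 ≡ 159^2 = 25281 ≡ 157 (mod 571)
14^16 = (14^8)^2 ≡ 157^2 = 24649 ≡ 96 (mod 571)
14^17 = 14^16 · 14^1 ≡ 96 · 14 ≡ 202 (mod 571).
So B = 202. Host X then computes K = B^x mod p = 202^33 mod 571.
202^1 ≡ 202 (mod 571)
202^2 = (202^1)^2 ≡ 202^2 = 40804 ≡ 263 (mod 571)
202^4 = (202^2)^2 ≡ 263^2 = 69169 ≡ 78 (mod 571)
202^8 = (202^4)^2 ≡ 78^2 = 6084 ≡ 374 (mod 571)
202^16 = (202^8)^2 ≡ 374^2 = 139876 ≡ 552 (mod 571)
202^32 = (202^16)^2 ≡ 552^2 = 304704 ≡ 361 (mod 571)
202^33 = 202^32 · 202^1 ≡ 361 · 202 ≡ 405 (mod 571).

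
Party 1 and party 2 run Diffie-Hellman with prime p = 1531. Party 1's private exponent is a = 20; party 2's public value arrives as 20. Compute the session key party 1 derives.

Shared key K = 20^20 mod 1531.
20^1 ≡ 20 (mod 1531)
20^2 = (20^1)^2 ≡ 20^2 = 400 ≡ 400 (mod 1531)
20^4 = (20^2)^2 ≡ 400^2 = 160000 ≡ 776 (mod 1531)
20^8 = (20^4)^2 ≡ 776^2 = 602176 ≡ 493 (mod 1531)
20^16 = (20^8)^2 ≡ 493^2 = 243049 ≡ 1151 (mod 1531)
20^20 = 20^16 · 20^4 ≡ 1151 · 776 ≡ 603 (mod 1531).

603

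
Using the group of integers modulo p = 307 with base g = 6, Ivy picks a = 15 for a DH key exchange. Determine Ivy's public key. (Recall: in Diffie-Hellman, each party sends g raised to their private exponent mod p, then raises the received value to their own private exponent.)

Public value = 6^15 (mod 307).
6^1 ≡ 6 (mod 307)
6^2 = (6^1)^2 ≡ 6^2 = 36 ≡ 36 (mod 307)
6^4 = (6^2)^2 ≡ 36^2 = 1296 ≡ 68 (mod 307)
6^8 = (6^4)^2 ≡ 68^2 = 4624 ≡ 19 (mod 307)
6^15 = 6^8 · 6^4 · 6^2 · 6^1 ≡ 19 · 68 · 36 · 6 ≡ 9 (mod 307).

9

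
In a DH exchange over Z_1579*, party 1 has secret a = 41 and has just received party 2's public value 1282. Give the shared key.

Shared key K = 1282^41 mod 1579.
1282^1 ≡ 1282 (mod 1579)
1282^2 = (1282^1)^2 ≡ 1282^2 = 1643524 ≡ 1364 (mod 1579)
1282^4 = (1282^2)^2 ≡ 1364^2 = 1860496 ≡ 434 (mod 1579)
1282^8 = (1282^4)^2 ≡ 434^2 = 188356 ≡ 455 (mod 1579)
1282^16 = (1282^8)^2 ≡ 455^2 = 207025 ≡ 176 (mod 1579)
1282^32 = (1282^16)^2 ≡ 176^2 = 30976 ≡ 975 (mod 1579)
1282^41 = 1282^32 · 1282^8 · 1282^1 ≡ 975 · 455 · 1282 ≡ 1451 (mod 1579).

1451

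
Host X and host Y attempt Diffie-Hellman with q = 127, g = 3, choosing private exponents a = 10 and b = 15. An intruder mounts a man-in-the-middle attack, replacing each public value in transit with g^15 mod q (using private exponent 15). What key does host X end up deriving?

Host X receives an intruder's public value M = 3^15 mod 127 instead of the honest one.
3^1 ≡ 3 (mod 127)
3^2 = (3^1)^2 ≡ 3^2 = 9 ≡ 9 (mod 127)
3^4 = (3^2)^2 ≡ 9^2 = 81 ≡ 81 (mod 127)
3^8 = (3^4)^2 ≡ 81^2 = 6561 ≡ 84 (mod 127)
3^15 = 3^8 · 3^4 · 3^2 · 3^1 ≡ 84 · 81 · 9 · 3 ≡ 66 (mod 127).
So M = 66. Host X computes K = M^10 mod 127.
66^1 ≡ 66 (mod 127)
66^2 = (66^1)^2 ≡ 66^2 = 4356 ≡ 38 (mod 127)
66^4 = (66^2)^2 ≡ 38^2 = 1444 ≡ 47 (mod 127)
66^8 = (66^4)^2 ≡ 47^2 = 2209 ≡ 50 (mod 127)
66^10 = 66^8 · 66^2 ≡ 50 · 38 ≡ 122 (mod 127).

122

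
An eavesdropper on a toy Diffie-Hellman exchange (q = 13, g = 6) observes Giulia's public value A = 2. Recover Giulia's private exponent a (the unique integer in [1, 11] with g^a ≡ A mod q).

5

Try successive powers of 6 modulo 13:
6^1 ≡ 6
6^2 ≡ 10
6^3 ≡ 8
6^4 ≡ 9
6^5 ≡ 2
Found: a = 5.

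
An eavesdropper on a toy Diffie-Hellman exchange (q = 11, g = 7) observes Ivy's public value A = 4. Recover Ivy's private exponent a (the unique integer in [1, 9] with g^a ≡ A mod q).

6

Try successive powers of 7 modulo 11:
7^1 ≡ 7
7^2 ≡ 5
7^3 ≡ 2
7^4 ≡ 3
7^5 ≡ 10
7^6 ≡ 4
Found: a = 6.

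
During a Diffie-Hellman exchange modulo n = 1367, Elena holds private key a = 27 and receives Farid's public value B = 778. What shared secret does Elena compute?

1338

Shared key K = 778^27 mod 1367.
778^1 ≡ 778 (mod 1367)
778^2 = (778^1)^2 ≡ 778^2 = 605284 ≡ 1070 (mod 1367)
778^4 = (778^2)^2 ≡ 1070^2 = 1144900 ≡ 721 (mod 1367)
778^8 = (778^4)^2 ≡ 721^2 = 519841 ≡ 381 (mod 1367)
778^16 = (778^8)^2 ≡ 381^2 = 145161 ≡ 259 (mod 1367)
778^27 = 778^16 · 778^8 · 778^2 · 778^1 ≡ 259 · 381 · 1070 · 778 ≡ 1338 (mod 1367).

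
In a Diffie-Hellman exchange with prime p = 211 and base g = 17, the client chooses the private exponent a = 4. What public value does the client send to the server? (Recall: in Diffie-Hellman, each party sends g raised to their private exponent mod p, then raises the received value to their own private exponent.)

Public value = 17^4 mod 211.
17^1 ≡ 17 (mod 211)
17^2 = (17^1)^2 ≡ 17^2 = 289 ≡ 78 (mod 211)
17^4 = (17^2)^2 ≡ 78^2 = 6084 ≡ 176 (mod 211)

176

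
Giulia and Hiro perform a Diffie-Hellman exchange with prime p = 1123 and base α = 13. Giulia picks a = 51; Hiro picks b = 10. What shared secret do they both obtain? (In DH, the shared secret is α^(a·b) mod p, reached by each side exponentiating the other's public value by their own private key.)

321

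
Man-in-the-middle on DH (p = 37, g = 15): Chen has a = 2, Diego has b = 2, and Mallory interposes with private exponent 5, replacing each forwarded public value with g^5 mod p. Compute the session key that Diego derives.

21

Diego receives Mallory's public value M = 15^5 mod 37 instead of the honest one.
15^1 ≡ 15 (mod 37)
15^2 = (15^1)^2 ≡ 15^2 = 225 ≡ 3 (mod 37)
15^4 = (15^2)^2 ≡ 3^2 = 9 ≡ 9 (mod 37)
15^5 = 15^4 · 15^1 ≡ 9 · 15 ≡ 24 (mod 37).
So M = 24. Diego computes K = M^2 mod 37.
24^1 ≡ 24 (mod 37)
24^2 = (24^1)^2 ≡ 24^2 = 576 ≡ 21 (mod 37)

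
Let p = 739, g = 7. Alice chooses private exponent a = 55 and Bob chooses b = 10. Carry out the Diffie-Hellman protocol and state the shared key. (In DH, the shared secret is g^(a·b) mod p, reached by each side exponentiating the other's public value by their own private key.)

340

Bob sends B = g^b mod p = 7^10 mod 739.
7^1 ≡ 7 (mod 739)
7^2 = (7^1)^2 ≡ 7^2 = 49 ≡ 49 (mod 739)
7^4 = (7^2)^2 ≡ 49^2 = 2401 ≡ 184 (mod 739)
7^8 = (7^4)^2 ≡ 184^2 = 33856 ≡ 601 (mod 739)
7^10 = 7^8 · 7^2 ≡ 601 · 49 ≡ 628 (mod 739).
So B = 628. Alice then computes K = B^a mod p = 628^55 mod 739.
628^1 ≡ 628 (mod 739)
628^2 = (628^1)^2 ≡ 628^2 = 394384 ≡ 497 (mod 739)
628^4 = (628^2)^2 ≡ 497^2 = 247009 ≡ 183 (mod 739)
628^8 = (628^4)^2 ≡ 183^2 = 33489 ≡ 234 (mod 739)
628^16 = (628^8)^2 ≡ 234^2 = 54756 ≡ 70 (mod 739)
628^32 = (628^16)^2 ≡ 70^2 = 4900 ≡ 466 (mod 739)
628^55 = 628^32 · 628^16 · 628^4 · 628^2 · 628^1 ≡ 466 · 70 · 183 · 497 · 628 ≡ 340 (mod 739).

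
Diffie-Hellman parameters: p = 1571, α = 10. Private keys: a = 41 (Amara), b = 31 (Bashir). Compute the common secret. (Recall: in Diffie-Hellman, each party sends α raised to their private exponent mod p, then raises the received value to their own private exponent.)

1441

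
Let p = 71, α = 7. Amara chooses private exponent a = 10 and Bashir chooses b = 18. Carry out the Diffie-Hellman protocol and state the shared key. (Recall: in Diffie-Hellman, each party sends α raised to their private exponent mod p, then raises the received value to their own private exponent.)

20

Bashir sends B = α^b mod p = 7^18 mod 71.
7^1 ≡ 7 (mod 71)
7^2 = (7^1)^2 ≡ 7^2 = 49 ≡ 49 (mod 71)
7^4 = (7^2)^2 ≡ 49^2 = 2401 ≡ 58 (mod 71)
7^8 = (7^4)^2 ≡ 58^2 = 3364 ≡ 27 (mod 71)
7^16 = (7^8)^2 ≡ 27^2 = 729 ≡ 19 (mod 71)
7^18 = 7^16 · 7^2 ≡ 19 · 49 ≡ 8 (mod 71).
So B = 8. Amara then computes K = B^a mod p = 8^10 mod 71.
8^1 ≡ 8 (mod 71)
8^2 = (8^1)^2 ≡ 8^2 = 64 ≡ 64 (mod 71)
8^4 = (8^2)^2 ≡ 64^2 = 4096 ≡ 49 (mod 71)
8^8 = (8^4)^2 ≡ 49^2 = 2401 ≡ 58 (mod 71)
8^10 = 8^8 · 8^2 ≡ 58 · 64 ≡ 20 (mod 71).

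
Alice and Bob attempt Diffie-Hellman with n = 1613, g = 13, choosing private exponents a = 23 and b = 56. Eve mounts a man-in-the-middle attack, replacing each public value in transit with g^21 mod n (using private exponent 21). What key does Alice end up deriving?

805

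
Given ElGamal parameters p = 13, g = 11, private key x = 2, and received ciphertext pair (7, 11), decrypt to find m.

Shared mask s = c₁^x mod p = 7^2 mod 13.
7^1 ≡ 7 (mod 13)
7^2 = (7^1)^2 ≡ 7^2 = 49 ≡ 10 (mod 13)
So s = 10; s⁻¹ ≡ 4 (mod 13).
m = c₂ · s⁻¹ mod 13 = 11 · 4 mod 13 = 5.

5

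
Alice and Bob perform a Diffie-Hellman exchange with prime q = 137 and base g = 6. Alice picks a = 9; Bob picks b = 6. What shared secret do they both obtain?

32

Alice sends A = g^a mod q = 6^9 mod 137.
6^1 ≡ 6 (mod 137)
6^2 = (6^1)^2 ≡ 6^2 = 36 ≡ 36 (mod 137)
6^4 = (6^2)^2 ≡ 36^2 = 1296 ≡ 63 (mod 137)
6^8 = (6^4)^2 ≡ 63^2 = 3969 ≡ 133 (mod 137)
6^9 = 6^8 · 6^1 ≡ 133 · 6 ≡ 113 (mod 137).
So A = 113. Bob then computes K = A^b mod q = 113^6 mod 137.
113^1 ≡ 113 (mod 137)
113^2 = (113^1)^2 ≡ 113^2 = 12769 ≡ 28 (mod 137)
113^4 = (113^2)^2 ≡ 28^2 = 784 ≡ 99 (mod 137)
113^6 = 113^4 · 113^2 ≡ 99 · 28 ≡ 32 (mod 137).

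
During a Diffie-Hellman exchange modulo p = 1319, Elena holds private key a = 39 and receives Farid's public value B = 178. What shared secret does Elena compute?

15

Shared key K = 178^39 mod 1319.
178^1 ≡ 178 (mod 1319)
178^2 = (178^1)^2 ≡ 178^2 = 31684 ≡ 28 (mod 1319)
178^4 = (178^2)^2 ≡ 28^2 = 784 ≡ 784 (mod 1319)
178^8 = (178^4)^2 ≡ 784^2 = 614656 ≡ 2 (mod 1319)
178^16 = (178^8)^2 ≡ 2^2 = 4 ≡ 4 (mod 1319)
178^32 = (178^16)^2 ≡ 4^2 = 16 ≡ 16 (mod 1319)
178^39 = 178^32 · 178^4 · 178^2 · 178^1 ≡ 16 · 784 · 28 · 178 ≡ 15 (mod 1319).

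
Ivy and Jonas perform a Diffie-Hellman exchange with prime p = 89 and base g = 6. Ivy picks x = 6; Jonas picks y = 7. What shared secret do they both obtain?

42

Ivy sends A = g^x mod p = 6^6 mod 89.
6^1 ≡ 6 (mod 89)
6^2 = (6^1)^2 ≡ 6^2 = 36 ≡ 36 (mod 89)
6^4 = (6^2)^2 ≡ 36^2 = 1296 ≡ 50 (mod 89)
6^6 = 6^4 · 6^2 ≡ 50 · 36 ≡ 20 (mod 89).
So A = 20. Jonas then computes K = A^y mod p = 20^7 mod 89.
20^1 ≡ 20 (mod 89)
20^2 = (20^1)^2 ≡ 20^2 = 400 ≡ 44 (mod 89)
20^4 = (20^2)^2 ≡ 44^2 = 1936 ≡ 67 (mod 89)
20^7 = 20^4 · 20^2 · 20^1 ≡ 67 · 44 · 20 ≡ 42 (mod 89).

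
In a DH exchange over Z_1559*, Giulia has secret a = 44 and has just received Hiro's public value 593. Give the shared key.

1470

Shared key K = 593^44 mod 1559.
593^1 ≡ 593 (mod 1559)
593^2 = (593^1)^2 ≡ 593^2 = 351649 ≡ 874 (mod 1559)
593^4 = (593^2)^2 ≡ 874^2 = 763876 ≡ 1525 (mod 1559)
593^8 = (593^4)^2 ≡ 1525^2 = 2325625 ≡ 1156 (mod 1559)
593^16 = (593^8)^2 ≡ 1156^2 = 1336336 ≡ 273 (mod 1559)
593^32 = (593^16)^2 ≡ 273^2 = 74529 ≡ 1256 (mod 1559)
593^44 = 593^32 · 593^8 · 593^4 ≡ 1256 · 1156 · 1525 ≡ 1470 (mod 1559).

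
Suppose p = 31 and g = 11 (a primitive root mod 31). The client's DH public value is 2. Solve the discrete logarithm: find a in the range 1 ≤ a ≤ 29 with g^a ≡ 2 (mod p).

Try successive powers of 11 modulo 31:
11^1 ≡ 11
11^2 ≡ 28
11^3 ≡ 29
11^4 ≡ 9
11^5 ≡ 6
11^6 ≡ 4
11^7 ≡ 13
11^8 ≡ 19
11^9 ≡ 23
11^10 ≡ 5
11^11 ≡ 24
11^12 ≡ 16
11^13 ≡ 21
11^14 ≡ 14
11^15 ≡ 30
11^16 ≡ 20
11^17 ≡ 3
11^18 ≡ 2
Found: a = 18.

18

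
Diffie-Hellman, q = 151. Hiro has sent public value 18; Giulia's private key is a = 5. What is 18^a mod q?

Shared key K = 18^5 mod 151.
18^1 ≡ 18 (mod 151)
18^2 = (18^1)^2 ≡ 18^2 = 324 ≡ 22 (mod 151)
18^4 = (18^2)^2 ≡ 22^2 = 484 ≡ 31 (mod 151)
18^5 = 18^4 · 18^1 ≡ 31 · 18 ≡ 105 (mod 151).

105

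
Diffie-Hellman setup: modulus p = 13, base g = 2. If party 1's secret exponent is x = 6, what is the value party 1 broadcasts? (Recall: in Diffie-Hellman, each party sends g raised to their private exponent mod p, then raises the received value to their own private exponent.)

Public value = 2^6 mod 13.
2^1 ≡ 2 (mod 13)
2^2 = (2^1)^2 ≡ 2^2 = 4 ≡ 4 (mod 13)
2^4 = (2^2)^2 ≡ 4^2 = 16 ≡ 3 (mod 13)
2^6 = 2^4 · 2^2 ≡ 3 · 4 ≡ 12 (mod 13).

12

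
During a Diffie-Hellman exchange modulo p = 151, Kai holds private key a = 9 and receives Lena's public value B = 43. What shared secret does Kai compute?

Shared key K = 43^9 mod 151.
43^1 ≡ 43 (mod 151)
43^2 = (43^1)^2 ≡ 43^2 = 1849 ≡ 37 (mod 151)
43^4 = (43^2)^2 ≡ 37^2 = 1369 ≡ 10 (mod 151)
43^8 = (43^4)^2 ≡ 10^2 = 100 ≡ 100 (mod 151)
43^9 = 43^8 · 43^1 ≡ 100 · 43 ≡ 72 (mod 151).

72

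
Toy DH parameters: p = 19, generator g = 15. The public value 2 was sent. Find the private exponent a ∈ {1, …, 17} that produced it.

5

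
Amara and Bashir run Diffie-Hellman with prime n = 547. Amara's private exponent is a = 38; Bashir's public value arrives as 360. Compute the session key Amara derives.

196

Shared key K = 360^38 mod 547.
360^1 ≡ 360 (mod 547)
360^2 = (360^1)^2 ≡ 360^2 = 129600 ≡ 508 (mod 547)
360^4 = (360^2)^2 ≡ 508^2 = 258064 ≡ 427 (mod 547)
360^8 = (360^4)^2 ≡ 427^2 = 182329 ≡ 178 (mod 547)
360^16 = (360^8)^2 ≡ 178^2 = 31684 ≡ 505 (mod 547)
360^32 = (360^16)^2 ≡ 505^2 = 255025 ≡ 123 (mod 547)
360^38 = 360^32 · 360^4 · 360^2 ≡ 123 · 427 · 508 ≡ 196 (mod 547).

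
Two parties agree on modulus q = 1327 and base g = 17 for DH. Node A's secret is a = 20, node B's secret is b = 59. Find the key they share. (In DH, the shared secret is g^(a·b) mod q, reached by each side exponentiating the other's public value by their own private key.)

1324

Node A sends A = g^a mod q = 17^20 mod 1327.
17^1 ≡ 17 (mod 1327)
17^2 = (17^1)^2 ≡ 17^2 = 289 ≡ 289 (mod 1327)
17^4 = (17^2)^2 ≡ 289^2 = 83521 ≡ 1247 (mod 1327)
17^8 = (17^4)^2 ≡ 1247^2 = 1555009 ≡ 1092 (mod 1327)
17^16 = (17^8)^2 ≡ 1092^2 = 1192464 ≡ 818 (mod 1327)
17^20 = 17^16 · 17^4 ≡ 818 · 1247 ≡ 910 (mod 1327).
So A = 910. Node B then computes K = A^b mod q = 910^59 mod 1327.
910^1 ≡ 910 (mod 1327)
910^2 = (910^1)^2 ≡ 910^2 = 828100 ≡ 52 (mod 1327)
910^4 = (910^2)^2 ≡ 52^2 = 2704 ≡ 50 (mod 1327)
910^8 = (910^4)^2 ≡ 50^2 = 2500 ≡ 1173 (mod 1327)
910^16 = (910^8)^2 ≡ 1173^2 = 1375929 ≡ 1157 (mod 1327)
910^32 = (910^16)^2 ≡ 1157^2 = 1338649 ≡ 1033 (mod 1327)
910^59 = 910^32 · 910^16 · 910^8 · 910^2 · 910^1 ≡ 1033 · 1157 · 1173 · 52 · 910 ≡ 1324 (mod 1327).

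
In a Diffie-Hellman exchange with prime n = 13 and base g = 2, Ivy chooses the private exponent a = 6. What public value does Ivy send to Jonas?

12

Public value = 2^6 mod 13.
2^1 ≡ 2 (mod 13)
2^2 = (2^1)^2 ≡ 2^2 = 4 ≡ 4 (mod 13)
2^4 = (2^2)^2 ≡ 4^2 = 16 ≡ 3 (mod 13)
2^6 = 2^4 · 2^2 ≡ 3 · 4 ≡ 12 (mod 13).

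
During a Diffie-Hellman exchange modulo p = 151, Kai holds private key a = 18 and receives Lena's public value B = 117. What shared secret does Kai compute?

Shared key K = 117^18 mod 151.
117^1 ≡ 117 (mod 151)
117^2 = (117^1)^2 ≡ 117^2 = 13689 ≡ 99 (mod 151)
117^4 = (117^2)^2 ≡ 99^2 = 9801 ≡ 137 (mod 151)
117^8 = (117^4)^2 ≡ 137^2 = 18769 ≡ 45 (mod 151)
117^16 = (117^8)^2 ≡ 45^2 = 2025 ≡ 62 (mod 151)
117^18 = 117^16 · 117^2 ≡ 62 · 99 ≡ 98 (mod 151).

98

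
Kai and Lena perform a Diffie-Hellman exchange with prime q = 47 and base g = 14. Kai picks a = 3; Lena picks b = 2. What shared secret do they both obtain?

Kai sends A = g^a mod q = 14^3 mod 47.
14^1 ≡ 14 (mod 47)
14^2 = (14^1)^2 ≡ 14^2 = 196 ≡ 8 (mod 47)
14^3 = 14^2 · 14^1 ≡ 8 · 14 ≡ 18 (mod 47).
So A = 18. Lena then computes K = A^b mod q = 18^2 mod 47.
18^1 ≡ 18 (mod 47)
18^2 = (18^1)^2 ≡ 18^2 = 324 ≡ 42 (mod 47)

42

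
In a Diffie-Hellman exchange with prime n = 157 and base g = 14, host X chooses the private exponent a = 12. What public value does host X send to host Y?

101

Public value = 14^12 mod 157.
14^1 ≡ 14 (mod 157)
14^2 = (14^1)^2 ≡ 14^2 = 196 ≡ 39 (mod 157)
14^4 = (14^2)^2 ≡ 39^2 = 1521 ≡ 108 (mod 157)
14^8 = (14^4)^2 ≡ 108^2 = 11664 ≡ 46 (mod 157)
14^12 = 14^8 · 14^4 ≡ 46 · 108 ≡ 101 (mod 157).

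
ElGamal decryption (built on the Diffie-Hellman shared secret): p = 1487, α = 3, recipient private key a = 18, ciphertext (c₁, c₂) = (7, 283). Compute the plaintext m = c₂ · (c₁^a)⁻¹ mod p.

Shared mask s = c₁^a mod p = 7^18 mod 1487.
7^1 ≡ 7 (mod 1487)
7^2 = (7^1)^2 ≡ 7^2 = 49 ≡ 49 (mod 1487)
7^4 = (7^2)^2 ≡ 49^2 = 2401 ≡ 914 (mod 1487)
7^8 = (7^4)^2 ≡ 914^2 = 835396 ≡ 1189 (mod 1487)
7^16 = (7^8)^2 ≡ 1189^2 = 1413721 ≡ 1071 (mod 1487)
7^18 = 7^16 · 7^2 ≡ 1071 · 49 ≡ 434 (mod 1487).
So s = 434; s⁻¹ ≡ 1278 (mod 1487).
m = c₂ · s⁻¹ mod 1487 = 283 · 1278 mod 1487 = 333.

333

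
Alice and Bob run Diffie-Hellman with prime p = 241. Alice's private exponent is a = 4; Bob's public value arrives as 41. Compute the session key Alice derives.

36

Shared key K = 41^4 mod 241.
41^1 ≡ 41 (mod 241)
41^2 = (41^1)^2 ≡ 41^2 = 1681 ≡ 235 (mod 241)
41^4 = (41^2)^2 ≡ 235^2 = 55225 ≡ 36 (mod 241)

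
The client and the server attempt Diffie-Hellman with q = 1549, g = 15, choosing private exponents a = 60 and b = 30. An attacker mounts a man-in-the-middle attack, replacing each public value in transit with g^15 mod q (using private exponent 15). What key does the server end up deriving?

The server receives an attacker's public value M = 15^15 mod 1549 instead of the honest one.
15^1 ≡ 15 (mod 1549)
15^2 = (15^1)^2 ≡ 15^2 = 225 ≡ 225 (mod 1549)
15^4 = (15^2)^2 ≡ 225^2 = 50625 ≡ 1057 (mod 1549)
15^8 = (15^4)^2 ≡ 1057^2 = 1117249 ≡ 420 (mod 1549)
15^15 = 15^8 · 15^4 · 15^2 · 15^1 ≡ 420 · 1057 · 225 · 15 ≡ 917 (mod 1549).
So M = 917. The server computes K = M^30 mod 1549.
917^1 ≡ 917 (mod 1549)
917^2 = (917^1)^2 ≡ 917^2 = 840889 ≡ 1331 (mod 1549)
917^4 = (917^2)^2 ≡ 1331^2 = 1771561 ≡ 1054 (mod 1549)
917^8 = (917^4)^2 ≡ 1054^2 = 1110916 ≡ 283 (mod 1549)
917^16 = (917^8)^2 ≡ 283^2 = 80089 ≡ 1090 (mod 1549)
917^30 = 917^16 · 917^8 · 917^4 · 917^2 ≡ 1090 · 283 · 1054 · 1331 ≡ 746 (mod 1549).

746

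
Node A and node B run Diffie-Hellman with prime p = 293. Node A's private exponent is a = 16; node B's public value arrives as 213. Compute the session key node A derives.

Shared key K = 213^16 mod 293.
213^1 ≡ 213 (mod 293)
213^2 = (213^1)^2 ≡ 213^2 = 45369 ≡ 247 (mod 293)
213^4 = (213^2)^2 ≡ 247^2 = 61009 ≡ 65 (mod 293)
213^8 = (213^4)^2 ≡ 65^2 = 4225 ≡ 123 (mod 293)
213^16 = (213^8)^2 ≡ 123^2 = 15129 ≡ 186 (mod 293)

186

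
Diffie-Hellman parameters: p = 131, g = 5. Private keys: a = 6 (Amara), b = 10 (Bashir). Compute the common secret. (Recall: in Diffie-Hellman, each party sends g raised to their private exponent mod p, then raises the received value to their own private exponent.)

62

Bashir sends B = g^b mod p = 5^10 mod 131.
5^1 ≡ 5 (mod 131)
5^2 = (5^1)^2 ≡ 5^2 = 25 ≡ 25 (mod 131)
5^4 = (5^2)^2 ≡ 25^2 = 625 ≡ 101 (mod 131)
5^8 = (5^4)^2 ≡ 101^2 = 10201 ≡ 114 (mod 131)
5^10 = 5^8 · 5^2 ≡ 114 · 25 ≡ 99 (mod 131).
So B = 99. Amara then computes K = B^a mod p = 99^6 mod 131.
99^1 ≡ 99 (mod 131)
99^2 = (99^1)^2 ≡ 99^2 = 9801 ≡ 107 (mod 131)
99^4 = (99^2)^2 ≡ 107^2 = 11449 ≡ 52 (mod 131)
99^6 = 99^4 · 99^2 ≡ 52 · 107 ≡ 62 (mod 131).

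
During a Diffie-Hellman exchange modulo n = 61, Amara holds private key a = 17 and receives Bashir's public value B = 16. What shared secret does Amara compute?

Shared key K = 16^17 mod 61.
16^1 ≡ 16 (mod 61)
16^2 = (16^1)^2 ≡ 16^2 = 256 ≡ 12 (mod 61)
16^4 = (16^2)^2 ≡ 12^2 = 144 ≡ 22 (mod 61)
16^8 = (16^4)^2 ≡ 22^2 = 484 ≡ 57 (mod 61)
16^16 = (16^8)^2 ≡ 57^2 = 3249 ≡ 16 (mod 61)
16^17 = 16^16 · 16^1 ≡ 16 · 16 ≡ 12 (mod 61).

12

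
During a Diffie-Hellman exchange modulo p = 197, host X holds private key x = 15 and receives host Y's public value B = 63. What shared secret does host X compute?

Shared key K = 63^15 mod 197.
63^1 ≡ 63 (mod 197)
63^2 = (63^1)^2 ≡ 63^2 = 3969 ≡ 29 (mod 197)
63^4 = (63^2)^2 ≡ 29^2 = 841 ≡ 53 (mod 197)
63^8 = (63^4)^2 ≡ 53^2 = 2809 ≡ 51 (mod 197)
63^15 = 63^8 · 63^4 · 63^2 · 63^1 ≡ 51 · 53 · 29 · 63 ≡ 182 (mod 197).

182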